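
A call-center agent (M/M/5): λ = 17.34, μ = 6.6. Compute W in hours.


a = 2.6273; ρ = 0.5255; P₀ = 0.070006
Lq = P₀·a^c·ρ/(c!(1−ρ)²) = 0.17040
Wq = Lq/λ = 0.17040/17.34 = 0.009827 hr
W = Wq + 1/μ = 0.009827 + 0.15152 = 0.16134 hr

Final: 0.16134 hr


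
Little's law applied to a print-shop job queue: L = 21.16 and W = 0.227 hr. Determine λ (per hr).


λ = L/W = 21.16/0.227 = 93.2159 /hr

Final: 93.2159 /hr


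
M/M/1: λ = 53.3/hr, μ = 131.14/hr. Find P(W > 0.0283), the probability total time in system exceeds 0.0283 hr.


W ~ Exponential(μ−λ) for M/M/1.
μ − λ = 131.14 − 53.3 = 77.8400
P(W > t) = e^{−(μ−λ)t} = e^{−2.2029} = 0.110485

Final: 0.110485


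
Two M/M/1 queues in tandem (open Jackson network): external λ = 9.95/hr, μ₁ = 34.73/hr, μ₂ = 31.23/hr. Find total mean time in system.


Each node sees arrival rate λ = 9.95/hr (tandem ⇒ throughput preserved).
W₁ = 1/(μ₁−λ) = 1/(34.73−9.95) = 0.04036 hr
W₂ = 1/(μ₂−λ) = 1/(31.23−9.95) = 0.04699 hr
W_total = W₁ + W₂ = 0.04036 + 0.04699 = 0.08735 hr

Final: 0.08735 hr


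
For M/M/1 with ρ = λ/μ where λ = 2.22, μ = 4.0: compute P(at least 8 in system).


ρ = 2.22/4.0 = 0.5550
P(N ≥ n) = ρ^n = 0.5550^8 = 0.009002

Final: 0.009002


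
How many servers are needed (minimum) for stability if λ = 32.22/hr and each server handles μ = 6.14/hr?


Stability requires cμ > λ ⇔ c > λ/μ.
λ/μ = 32.22/6.14 = 5.2476
Minimum integer c = ⌊5.2476⌋ + 1 = 6
Check: 6·6.14 = 36.84 > 32.22, while 5·6.14 = 30.70 ≤ 32.22

Final: 6 servers


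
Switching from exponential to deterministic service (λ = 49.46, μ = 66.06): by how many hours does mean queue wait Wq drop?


ρ = 49.46/66.06 = 0.7487
Wq(M/M/1) = ρ/(μ−λ) = 0.7487/16.60 = 0.04510 hr
Wq(M/D/1) = ρ/(2(μ−λ)) = 0.02255 hr
Savings = 0.04510 − 0.02255 = 0.02255 hr

Final: 0.02255 hr


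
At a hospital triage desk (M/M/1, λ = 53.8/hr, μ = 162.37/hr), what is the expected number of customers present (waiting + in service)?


ρ = λ/μ = 53.8/162.37 = 0.3313
L = ρ/(1−ρ) = 0.3313/(1 − 0.3313) = 0.3313/0.6687 = 0.4955

Final: 0.4955


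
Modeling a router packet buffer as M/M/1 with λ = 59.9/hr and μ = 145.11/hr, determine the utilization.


ρ = λ/μ = 59.9/145.11 = 0.4128

Final: 0.4128


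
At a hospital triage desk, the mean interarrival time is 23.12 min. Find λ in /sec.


λ = 1/(interarrival time) in consistent units.
1 second = 0.0166667 min, so λ = 0.0166667/23.12 = 0.0007209 per second

Final: 0.0007209 /sec


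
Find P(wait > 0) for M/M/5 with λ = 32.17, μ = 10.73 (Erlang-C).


a = λ/μ = 2.9981; ρ = a/5 = 0.5996
P₀ = 0.046745 (from M/M/c formula)
C(c,a) = [a^c/(c!(1−ρ))]·P₀ = [242.24604/(120·0.4004)]·0.046745
= 5.04209·0.046745 = 0.235690

Final: 0.235690


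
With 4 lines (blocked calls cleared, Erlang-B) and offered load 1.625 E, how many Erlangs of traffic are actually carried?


B(4,1.625) = 0.058682 (Erlang-B)
Carried load = a(1 − B) = 1.625·(1 − 0.058682) = 1.625·0.941318 = 1.5296 E

Final: 1.5296 Erlangs


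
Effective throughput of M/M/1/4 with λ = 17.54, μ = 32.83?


ρ = 0.5343; P_K = (1−ρ)ρ^4/(1−ρ^5) = 0.039673
λ_eff = λ(1 − P_K) = 17.54·(1 − 0.039673) = 17.54·0.960327 = 16.8441 /hr

Final: 16.8441 /hr


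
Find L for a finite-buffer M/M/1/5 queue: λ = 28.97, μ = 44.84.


ρ = 28.97/44.84 = 0.6461
L = ρ[1 − (K+1)ρ^K + Kρ^(K+1)] / [(1−ρ)(1−ρ^(K+1))]
Numerator: 0.6461·(1 − 6·0.112568 + 5·0.072727) = 0.444648
Denominator: (0.3539)·(0.927273) = 0.328185
L = 0.444648/0.328185 = 1.3549

Final: 1.3549


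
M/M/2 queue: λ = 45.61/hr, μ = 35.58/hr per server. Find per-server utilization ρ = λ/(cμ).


ρ = λ/(cμ) = 45.61/(2·35.58) = 45.61/71.16 = 0.6409

Final: 0.6409


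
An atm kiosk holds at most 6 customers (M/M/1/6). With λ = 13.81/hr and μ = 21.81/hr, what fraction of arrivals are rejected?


ρ = λ/μ = 13.81/21.81 = 0.6332
P_K = (1−ρ)ρ^K/(1−ρ^(K+1)) = (0.3668·0.064451)/(1 − 0.040810)
= 0.023641/0.959190 = 0.024647

Final: 0.024647


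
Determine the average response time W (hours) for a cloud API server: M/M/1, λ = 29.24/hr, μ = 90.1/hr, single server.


W = 1/(μ−λ) = 1/(90.1 − 29.24) = 1/60.86 = 0.01643 hr

Final: 0.01643 hr


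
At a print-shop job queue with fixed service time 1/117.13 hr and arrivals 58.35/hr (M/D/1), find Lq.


ρ = 58.35/117.13 = 0.4982
M/D/1: Lq = ρ²/(2(1−ρ)) = 0.2482/(2·0.5018) = 0.24726

Final: 0.24726


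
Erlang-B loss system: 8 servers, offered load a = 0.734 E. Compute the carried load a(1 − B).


B(8,0.734) = 0.000001003 (Erlang-B)
Carried load = a(1 − B) = 0.734·(1 − 0.000001003) = 0.734·0.999999 = 0.7340 E

Final: 0.7340 Erlangs


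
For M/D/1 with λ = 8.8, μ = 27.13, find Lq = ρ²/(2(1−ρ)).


ρ = 8.8/27.13 = 0.3244
M/D/1: Lq = ρ²/(2(1−ρ)) = 0.1052/(2·0.6756) = 0.07786

Final: 0.07786


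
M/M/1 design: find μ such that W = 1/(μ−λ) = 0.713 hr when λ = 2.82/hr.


W = 1/(μ−λ) ⇒ μ − λ = 1/W = 1/0.713 = 1.4025
μ = λ + 1/W = 2.82 + 1.4025 = 4.2225 per hr

Final: 4.2225 /hr


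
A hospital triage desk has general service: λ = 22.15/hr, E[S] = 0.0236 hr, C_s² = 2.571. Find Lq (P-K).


ρ = λ·E[S] = 22.15·0.0236 = 0.5227
Lq = ρ²(1+C_s²)/(2(1−ρ)) = 0.2733·(1+2.571)/(2·0.4773)
= 0.2733·3.5710/0.9545 = 1.02230

Final: 1.02230


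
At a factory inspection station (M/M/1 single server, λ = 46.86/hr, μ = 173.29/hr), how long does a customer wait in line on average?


ρ = 46.86/173.29 = 0.2704
Wq = ρ/(μ−λ) = 0.2704/(173.29 − 46.86) = 0.2704/126.43 = 0.002139 hr

Final: 0.002139 hr


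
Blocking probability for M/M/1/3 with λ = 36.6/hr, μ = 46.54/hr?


ρ = λ/μ = 36.6/46.54 = 0.7864
P_K = (1−ρ)ρ^K/(1−ρ^(K+1)) = (0.2136·0.486367)/(1 − 0.382489)
= 0.103878/0.617511 = 0.168221

Final: 0.168221


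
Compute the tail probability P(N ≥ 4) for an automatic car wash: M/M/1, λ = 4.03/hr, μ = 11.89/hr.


ρ = 4.03/11.89 = 0.3389
P(N ≥ n) = ρ^n = 0.3389^4 = 0.013198

Final: 0.013198


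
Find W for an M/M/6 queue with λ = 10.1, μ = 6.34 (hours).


a = 1.5931; ρ = 0.2655; P₀ = 0.203228
Lq = P₀·a^c·ρ/(c!(1−ρ)²) = 0.002271
Wq = Lq/λ = 0.002271/10.1 = 0.0002248 hr
W = Wq + 1/μ = 0.0002248 + 0.15773 = 0.15795 hr

Final: 0.15795 hr


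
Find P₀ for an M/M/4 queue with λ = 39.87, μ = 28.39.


a = λ/μ = 39.87/28.39 = 1.4044; ρ = a/c = 0.3511
Σ_{k=0}^{3} a^k/k! (terms k=0..3) = 1.00000 + 1.40437 + 0.98612 + 0.46163 = 3.85212
Tail: a^4/(4!(1−ρ)) = 3.88977/(24·0.6489) = 0.24976
P₀ = 1/(3.85212 + 0.24976) = 1/4.10188 = 0.243790

Final: 0.243790


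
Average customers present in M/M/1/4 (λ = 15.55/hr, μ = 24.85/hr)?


ρ = 15.55/24.85 = 0.6258
L = ρ[1 − (K+1)ρ^K + Kρ^(K+1)] / [(1−ρ)(1−ρ^(K+1))]
Numerator: 0.6258·(1 − 5·0.153326 + 4·0.095944) = 0.386183
Denominator: (0.3742)·(0.904056) = 0.338339
L = 0.386183/0.338339 = 1.1414

Final: 1.1414


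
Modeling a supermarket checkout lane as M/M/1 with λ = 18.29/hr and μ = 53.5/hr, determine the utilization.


ρ = λ/μ = 18.29/53.5 = 0.3419

Final: 0.3419


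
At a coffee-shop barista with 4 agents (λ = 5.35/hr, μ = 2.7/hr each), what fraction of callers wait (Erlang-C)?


a = λ/μ = 1.9815; ρ = a/4 = 0.4954
P₀ = 0.133083 (from M/M/c formula)
C(c,a) = [a^c/(c!(1−ρ))]·P₀ = [15.41559/(24·0.5046)]·0.133083
= 1.27285·0.133083 = 0.169394

Final: 0.169394


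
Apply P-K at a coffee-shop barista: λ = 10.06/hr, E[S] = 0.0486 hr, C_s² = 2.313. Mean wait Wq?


ρ = λ·E[S] = 10.06·0.0486 = 0.4889
E[S²] = E[S]²(1+C_s²) = 0.0486²·(1+2.313) = 0.007825
Wq = λ·E[S²]/(2(1−ρ)) = 10.06·0.007825/(2·0.5111) = 0.07701 hr

Final: 0.07701 hr


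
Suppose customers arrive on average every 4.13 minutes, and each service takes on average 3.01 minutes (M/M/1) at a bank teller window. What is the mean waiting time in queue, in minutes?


λ = 60/4.13 = 14.5278 /hr
μ = 60/3.01 = 19.9336 /hr
ρ = λ/μ = 14.5278/19.9336 = 0.7288
Wq = ρ/(μ−λ) = 0.7288/(19.9336−14.5278) = 0.13482 hr
In minutes: 0.13482·60 = 8.089 min

Final: 8.089 min


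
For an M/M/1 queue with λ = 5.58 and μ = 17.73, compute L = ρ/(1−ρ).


ρ = λ/μ = 5.58/17.73 = 0.3147
L = ρ/(1−ρ) = 0.3147/(1 − 0.3147) = 0.3147/0.6853 = 0.4593

Final: 0.4593


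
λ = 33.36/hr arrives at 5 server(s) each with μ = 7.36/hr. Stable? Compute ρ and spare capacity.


Total capacity cμ = 5·7.36 = 36.80/hr
ρ = λ/(cμ) = 33.36/36.80 = 0.9065
Stable ⇔ ρ < 1: YES
Spare capacity = cμ − λ = 36.80 − 33.36 = 3.44/hr

Final: ρ = 0.9065; stable; margin = 3.44/hr


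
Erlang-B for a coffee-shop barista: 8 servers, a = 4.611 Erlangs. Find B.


B(c,a) = (a^c/c!) / Σ_{k=0}^{c} a^k/k!
a^8/8! = 5.068045
Σ terms (k=0..8): 1.00000 + 4.61100 + 10.63066 + 16.33933 + 18.83516 + 17.36978 + 13.34868 + 8.79296 + 5.06804 = 95.995611
B = 5.068045/95.995611 = 0.052795

Final: 0.052795


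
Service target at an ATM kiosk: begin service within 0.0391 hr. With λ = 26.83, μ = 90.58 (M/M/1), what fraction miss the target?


ρ = 26.83/90.58 = 0.2962
P(Wq > t) = ρ·e^{−(μ−λ)t} = 0.2962·e^{−2.4926}
= 0.2962·0.082693 = 0.024494

Final: 0.024494


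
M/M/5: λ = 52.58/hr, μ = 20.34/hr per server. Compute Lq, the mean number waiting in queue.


a = λ/μ = 2.5851; ρ = a/5 = 0.5170
P₀ = 0.073218
Lq = P₀·a^c·ρ / (c!·(1−ρ)²) = 0.073218·115.43783·0.5170/(120·0.23328)
= 0.15610

Final: 0.15610


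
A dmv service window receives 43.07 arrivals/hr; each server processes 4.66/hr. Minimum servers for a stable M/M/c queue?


Stability requires cμ > λ ⇔ c > λ/μ.
λ/μ = 43.07/4.66 = 9.2425
Minimum integer c = ⌊9.2425⌋ + 1 = 10
Check: 10·4.66 = 46.60 > 43.07, while 9·4.66 = 41.94 ≤ 43.07

Final: 10 servers


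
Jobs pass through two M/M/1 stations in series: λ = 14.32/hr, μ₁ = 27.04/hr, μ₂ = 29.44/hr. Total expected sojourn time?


Each node sees arrival rate λ = 14.32/hr (tandem ⇒ throughput preserved).
W₁ = 1/(μ₁−λ) = 1/(27.04−14.32) = 0.07862 hr
W₂ = 1/(μ₂−λ) = 1/(29.44−14.32) = 0.06614 hr
W_total = W₁ + W₂ = 0.07862 + 0.06614 = 0.14475 hr

Final: 0.14475 hr


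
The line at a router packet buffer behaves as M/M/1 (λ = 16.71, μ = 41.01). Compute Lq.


ρ = 16.71/41.01 = 0.4075
Lq = ρ²/(1−ρ) = 0.1660/0.5925 = 0.2802

Final: 0.2802


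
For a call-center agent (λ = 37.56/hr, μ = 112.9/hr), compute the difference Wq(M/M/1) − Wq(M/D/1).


ρ = 37.56/112.9 = 0.3327
Wq(M/M/1) = ρ/(μ−λ) = 0.3327/75.34 = 0.004416 hr
Wq(M/D/1) = ρ/(2(μ−λ)) = 0.002208 hr
Savings = 0.004416 − 0.002208 = 0.002208 hr

Final: 0.002208 hr


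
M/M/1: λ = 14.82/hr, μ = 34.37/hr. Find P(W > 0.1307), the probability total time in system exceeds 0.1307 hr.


W ~ Exponential(μ−λ) for M/M/1.
μ − λ = 34.37 − 14.82 = 19.5500
P(W > t) = e^{−(μ−λ)t} = e^{−2.5552} = 0.077678

Final: 0.077678


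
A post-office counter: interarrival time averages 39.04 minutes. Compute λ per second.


λ = 1/(interarrival time) in consistent units.
1 second = 0.0166667 min, so λ = 0.0166667/39.04 = 0.0004269 per second

Final: 0.0004269 /sec


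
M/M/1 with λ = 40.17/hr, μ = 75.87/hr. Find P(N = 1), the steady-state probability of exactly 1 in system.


ρ = 40.17/75.87 = 0.5295
P_n = (1−ρ)·ρ^n = (1 − 0.5295)·0.5295^1 = 0.4705·0.529458 = 0.249132

Final: 0.249132


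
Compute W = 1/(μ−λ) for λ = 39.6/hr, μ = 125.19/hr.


W = 1/(μ−λ) = 1/(125.19 − 39.6) = 1/85.59 = 0.01168 hr

Final: 0.01168 hr


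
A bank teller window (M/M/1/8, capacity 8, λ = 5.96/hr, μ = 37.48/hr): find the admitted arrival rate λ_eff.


ρ = 0.1590; P_K = (1−ρ)ρ^8/(1−ρ^9) = 0.0000003438
λ_eff = λ(1 − P_K) = 5.96·(1 − 0.0000003438) = 5.96·1.000000 = 5.9600 /hr

Final: 5.9600 /hr


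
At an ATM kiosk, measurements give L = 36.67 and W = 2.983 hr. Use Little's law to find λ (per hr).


λ = L/W = 36.67/2.983 = 12.2930 /hr

Final: 12.2930 /hr


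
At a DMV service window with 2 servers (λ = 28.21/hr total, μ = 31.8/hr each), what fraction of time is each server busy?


ρ = λ/(cμ) = 28.21/(2·31.8) = 28.21/63.60 = 0.4436

Final: 0.4436


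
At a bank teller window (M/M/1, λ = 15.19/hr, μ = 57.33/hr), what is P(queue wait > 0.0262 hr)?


ρ = 15.19/57.33 = 0.2650
P(Wq > t) = ρ·e^{−(μ−λ)t} = 0.2650·e^{−1.1041}
= 0.2650·0.331520 = 0.087839

Final: 0.087839


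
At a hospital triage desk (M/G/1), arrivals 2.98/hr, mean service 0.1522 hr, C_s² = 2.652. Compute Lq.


ρ = λ·E[S] = 2.98·0.1522 = 0.4536
Lq = ρ²(1+C_s²)/(2(1−ρ)) = 0.2057·(1+2.652)/(2·0.5464)
= 0.2057·3.6520/1.0929 = 0.68741

Final: 0.68741


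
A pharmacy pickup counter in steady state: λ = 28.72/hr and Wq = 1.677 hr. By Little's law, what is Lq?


Lq = λWq = 28.72·1.677 = 48.1634

Final: 48.1634


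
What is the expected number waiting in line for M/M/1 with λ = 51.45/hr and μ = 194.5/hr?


ρ = 51.45/194.5 = 0.2645
Lq = ρ²/(1−ρ) = 0.06997/0.7355 = 0.09514

Final: 0.09514


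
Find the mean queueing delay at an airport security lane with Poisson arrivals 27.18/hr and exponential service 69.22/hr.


ρ = 27.18/69.22 = 0.3927
Wq = ρ/(μ−λ) = 0.3927/(69.22 − 27.18) = 0.3927/42.04 = 0.009340 hr

Final: 0.009340 hr


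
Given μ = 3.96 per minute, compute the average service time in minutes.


Mean service time = 1/μ = 1/3.96 minute = 0.25253 minute
In minutes: 0.25253 × 1 = 0.2525 min

Final: 0.2525 min


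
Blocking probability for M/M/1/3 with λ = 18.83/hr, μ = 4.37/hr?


ρ = λ/μ = 18.83/4.37 = 4.3089
P_K = (1−ρ)ρ^K/(1−ρ^(K+1)) = (-3.3089·80.003069)/(1 − 344.727184)
= -264.724115/-343.727184 = 0.770158

Final: 0.770158


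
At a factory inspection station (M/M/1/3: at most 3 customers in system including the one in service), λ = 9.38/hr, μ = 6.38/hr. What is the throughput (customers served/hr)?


ρ = 1.4702; P_K = (1−ρ)ρ^3/(1−ρ^4) = 0.406922
λ_eff = λ(1 − P_K) = 9.38·(1 − 0.406922) = 9.38·0.593078 = 5.5631 /hr

Final: 5.5631 /hr


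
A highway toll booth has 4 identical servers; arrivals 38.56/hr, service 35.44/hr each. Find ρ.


ρ = λ/(cμ) = 38.56/(4·35.44) = 38.56/141.76 = 0.2720

Final: 0.2720


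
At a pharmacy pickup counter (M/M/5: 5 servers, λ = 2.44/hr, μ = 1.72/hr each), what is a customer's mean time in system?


a = 1.4186; ρ = 0.2837; P₀ = 0.241767
Lq = P₀·a^c·ρ/(c!(1−ρ)²) = 0.006401
Wq = Lq/λ = 0.006401/2.44 = 0.002623 hr
W = Wq + 1/μ = 0.002623 + 0.58140 = 0.58402 hr

Final: 0.58402 hr


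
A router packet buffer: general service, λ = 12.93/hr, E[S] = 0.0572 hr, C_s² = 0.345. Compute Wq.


ρ = λ·E[S] = 12.93·0.0572 = 0.7396
E[S²] = E[S]²(1+C_s²) = 0.0572²·(1+0.345) = 0.004401
Wq = λ·E[S²]/(2(1−ρ)) = 12.93·0.004401/(2·0.2604) = 0.10925 hr

Final: 0.10925 hr


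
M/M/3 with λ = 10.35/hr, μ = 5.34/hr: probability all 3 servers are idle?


a = λ/μ = 10.35/5.34 = 1.9382; ρ = a/c = 0.6461
Σ_{k=0}^{2} a^k/k! (terms k=0..2) = 1.00000 + 1.93820 + 1.87831 = 4.81652
Tail: a^3/(3!(1−ρ)) = 7.28110/(6·0.3539) = 3.42867
P₀ = 1/(4.81652 + 3.42867) = 1/8.24518 = 0.121283

Final: 0.121283


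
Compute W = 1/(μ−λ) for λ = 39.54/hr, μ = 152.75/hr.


W = 1/(μ−λ) = 1/(152.75 − 39.54) = 1/113.21 = 0.008833 hr

Final: 0.008833 hr


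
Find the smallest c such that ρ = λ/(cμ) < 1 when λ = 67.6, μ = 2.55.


Stability requires cμ > λ ⇔ c > λ/μ.
λ/μ = 67.6/2.55 = 26.5098
Minimum integer c = ⌊26.5098⌋ + 1 = 27
Check: 27·2.55 = 68.85 > 67.6, while 26·2.55 = 66.30 ≤ 67.6

Final: 27 servers


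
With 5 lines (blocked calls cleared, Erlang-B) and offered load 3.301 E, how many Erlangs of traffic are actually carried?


B(5,3.301) = 0.136332 (Erlang-B)
Carried load = a(1 − B) = 3.301·(1 − 0.136332) = 3.301·0.863668 = 2.8510 E

Final: 2.8510 Erlangs


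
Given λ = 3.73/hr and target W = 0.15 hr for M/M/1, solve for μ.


W = 1/(μ−λ) ⇒ μ − λ = 1/W = 1/0.15 = 6.6667
μ = λ + 1/W = 3.73 + 6.6667 = 10.3967 per hr

Final: 10.3967 /hr


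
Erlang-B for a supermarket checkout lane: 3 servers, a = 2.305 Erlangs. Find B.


B(c,a) = (a^c/c!) / Σ_{k=0}^{c} a^k/k!
a^3/3! = 2.041087
Σ terms (k=0..3): 1.00000 + 2.30500 + 2.65651 + 2.04109 = 8.002600
B = 2.041087/8.002600 = 0.255053

Final: 0.255053


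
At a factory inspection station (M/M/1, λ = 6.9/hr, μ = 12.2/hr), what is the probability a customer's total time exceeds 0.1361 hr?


W ~ Exponential(μ−λ) for M/M/1.
μ − λ = 12.2 − 6.9 = 5.3000
P(W > t) = e^{−(μ−λ)t} = e^{−0.7213} = 0.486105

Final: 0.486105


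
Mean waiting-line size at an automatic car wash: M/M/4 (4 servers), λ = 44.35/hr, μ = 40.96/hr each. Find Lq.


a = λ/μ = 1.0828; ρ = a/4 = 0.2707
P₀ = 0.337947
Lq = P₀·a^c·ρ / (c!·(1−ρ)²) = 0.337947·1.37447·0.2707/(24·0.53189)
= 0.009850

Final: 0.009850


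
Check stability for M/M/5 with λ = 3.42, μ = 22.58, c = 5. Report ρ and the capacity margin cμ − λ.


Total capacity cμ = 5·22.58 = 112.90/hr
ρ = λ/(cμ) = 3.42/112.90 = 0.03029
Stable ⇔ ρ < 1: YES
Spare capacity = cμ − λ = 112.90 − 3.42 = 109.48/hr

Final: ρ = 0.03029; stable; margin = 109.48/hr


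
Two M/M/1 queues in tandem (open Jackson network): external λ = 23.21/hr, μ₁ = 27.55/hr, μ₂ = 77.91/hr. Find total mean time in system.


Each node sees arrival rate λ = 23.21/hr (tandem ⇒ throughput preserved).
W₁ = 1/(μ₁−λ) = 1/(27.55−23.21) = 0.23041 hr
W₂ = 1/(μ₂−λ) = 1/(77.91−23.21) = 0.01828 hr
W_total = W₁ + W₂ = 0.23041 + 0.01828 = 0.24870 hr

Final: 0.24870 hr


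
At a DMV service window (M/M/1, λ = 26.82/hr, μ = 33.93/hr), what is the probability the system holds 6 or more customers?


ρ = 26.82/33.93 = 0.7905
P(N ≥ n) = ρ^n = 0.7905^6 = 0.243921

Final: 0.243921


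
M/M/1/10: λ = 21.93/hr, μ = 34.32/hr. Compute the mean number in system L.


ρ = 21.93/34.32 = 0.6390
L = ρ[1 − (K+1)ρ^K + Kρ^(K+1)] / [(1−ρ)(1−ρ^(K+1))]
Numerator: 0.6390·(1 − 11·0.011348 + 10·0.007251) = 0.605557
Denominator: (0.3610)·(0.992749) = 0.358396
L = 0.605557/0.358396 = 1.6896

Final: 1.6896


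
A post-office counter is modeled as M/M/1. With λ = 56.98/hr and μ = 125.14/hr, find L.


ρ = λ/μ = 56.98/125.14 = 0.4553
L = ρ/(1−ρ) = 0.4553/(1 − 0.4553) = 0.4553/0.5447 = 0.8360

Final: 0.8360


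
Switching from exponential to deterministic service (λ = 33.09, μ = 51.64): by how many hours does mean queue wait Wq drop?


ρ = 33.09/51.64 = 0.6408
Wq(M/M/1) = ρ/(μ−λ) = 0.6408/18.55 = 0.03454 hr
Wq(M/D/1) = ρ/(2(μ−λ)) = 0.01727 hr
Savings = 0.03454 − 0.01727 = 0.01727 hr

Final: 0.01727 hr


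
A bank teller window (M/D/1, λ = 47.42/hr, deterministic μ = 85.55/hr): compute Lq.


ρ = 47.42/85.55 = 0.5543
M/D/1: Lq = ρ²/(2(1−ρ)) = 0.3072/(2·0.4457) = 0.34467

Final: 0.34467


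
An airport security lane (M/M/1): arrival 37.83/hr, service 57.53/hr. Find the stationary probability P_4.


ρ = 37.83/57.53 = 0.6576
P_n = (1−ρ)·ρ^n = (1 − 0.6576)·0.6576^4 = 0.3424·0.186968 = 0.064024

Final: 0.064024


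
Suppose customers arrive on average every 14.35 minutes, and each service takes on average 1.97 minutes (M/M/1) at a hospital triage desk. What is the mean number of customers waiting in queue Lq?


λ = 60/14.35 = 4.1812 /hr
μ = 60/1.97 = 30.4569 /hr
ρ = λ/μ = 4.1812/30.4569 = 0.1373
Lq = ρ²/(1−ρ) = 0.01885/0.8627 = 0.02185

Final: 0.02185


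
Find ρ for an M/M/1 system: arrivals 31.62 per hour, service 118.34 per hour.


ρ = λ/μ = 31.62/118.34 = 0.2672

Final: 0.2672


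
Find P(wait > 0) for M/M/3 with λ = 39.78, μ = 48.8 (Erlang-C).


a = λ/μ = 0.8152; ρ = a/3 = 0.2717
P₀ = 0.440263 (from M/M/c formula)
C(c,a) = [a^c/(c!(1−ρ))]·P₀ = [0.54167/(6·0.7283)]·0.440263
= 0.12396·0.440263 = 0.054576

Final: 0.054576


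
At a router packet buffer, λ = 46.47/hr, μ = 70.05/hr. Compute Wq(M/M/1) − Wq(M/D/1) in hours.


ρ = 46.47/70.05 = 0.6634
Wq(M/M/1) = ρ/(μ−λ) = 0.6634/23.58 = 0.02813 hr
Wq(M/D/1) = ρ/(2(μ−λ)) = 0.01407 hr
Savings = 0.02813 − 0.01407 = 0.01407 hr

Final: 0.01407 hr


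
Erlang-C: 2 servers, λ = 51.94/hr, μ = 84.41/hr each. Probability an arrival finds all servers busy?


a = λ/μ = 0.6153; ρ = a/2 = 0.3077
P₀ = 0.529444 (from M/M/c formula)
C(c,a) = [a^c/(c!(1−ρ))]·P₀ = [0.37863/(2·0.6923)]·0.529444
= 0.27344·0.529444 = 0.144774

Final: 0.144774


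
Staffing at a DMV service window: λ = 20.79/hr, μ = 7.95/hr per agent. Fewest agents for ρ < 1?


Stability requires cμ > λ ⇔ c > λ/μ.
λ/μ = 20.79/7.95 = 2.6151
Minimum integer c = ⌊2.6151⌋ + 1 = 3
Check: 3·7.95 = 23.85 > 20.79, while 2·7.95 = 15.90 ≤ 20.79

Final: 3 servers


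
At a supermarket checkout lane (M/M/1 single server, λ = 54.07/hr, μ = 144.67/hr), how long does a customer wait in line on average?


ρ = 54.07/144.67 = 0.3737
Wq = ρ/(μ−λ) = 0.3737/(144.67 − 54.07) = 0.3737/90.60 = 0.004125 hr

Final: 0.004125 hr


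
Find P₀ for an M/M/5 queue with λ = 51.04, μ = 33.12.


a = λ/μ = 51.04/33.12 = 1.5411; ρ = a/c = 0.3082
Σ_{k=0}^{4} a^k/k! (terms k=0..4) = 1.00000 + 1.54106 + 1.18744 + 0.60997 + 0.23500 = 4.57347
Tail: a^5/(5!(1−ρ)) = 8.69164/(120·0.6918) = 0.10470
P₀ = 1/(4.57347 + 0.10470) = 1/4.67817 = 0.213759

Final: 0.213759


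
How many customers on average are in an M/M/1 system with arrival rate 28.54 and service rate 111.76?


ρ = λ/μ = 28.54/111.76 = 0.2554
L = ρ/(1−ρ) = 0.2554/(1 − 0.2554) = 0.2554/0.7446 = 0.3429

Final: 0.3429


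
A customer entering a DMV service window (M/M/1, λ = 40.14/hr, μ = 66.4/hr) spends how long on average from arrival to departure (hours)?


W = 1/(μ−λ) = 1/(66.4 − 40.14) = 1/26.26 = 0.03808 hr

Final: 0.03808 hr


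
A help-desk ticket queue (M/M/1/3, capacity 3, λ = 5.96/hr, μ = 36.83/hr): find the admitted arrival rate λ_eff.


ρ = 0.1618; P_K = (1−ρ)ρ^3/(1−ρ^4) = 0.003554
λ_eff = λ(1 − P_K) = 5.96·(1 − 0.003554) = 5.96·0.996446 = 5.9388 /hr

Final: 5.9388 /hr


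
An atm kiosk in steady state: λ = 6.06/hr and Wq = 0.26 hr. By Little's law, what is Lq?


Lq = λWq = 6.06·0.26 = 1.5756

Final: 1.5756


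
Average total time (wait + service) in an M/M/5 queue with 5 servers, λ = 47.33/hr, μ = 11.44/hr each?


a = 4.1372; ρ = 0.8274; P₀ = 0.010390
Lq = P₀·a^c·ρ/(c!(1−ρ)²) = 2.91668
Wq = Lq/λ = 2.91668/47.33 = 0.06162 hr
W = Wq + 1/μ = 0.06162 + 0.08741 = 0.14904 hr

Final: 0.14904 hr


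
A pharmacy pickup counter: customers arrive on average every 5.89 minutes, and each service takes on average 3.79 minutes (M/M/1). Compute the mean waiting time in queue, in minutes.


λ = 60/5.89 = 10.1868 /hr
μ = 60/3.79 = 15.8311 /hr
ρ = λ/μ = 10.1868/15.8311 = 0.6435
Wq = ρ/(μ−λ) = 0.6435/(15.8311−10.1868) = 0.11400 hr
In minutes: 0.11400·60 = 6.840 min

Final: 6.840 min


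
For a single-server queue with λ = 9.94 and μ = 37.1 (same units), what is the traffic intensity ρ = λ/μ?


ρ = λ/μ = 9.94/37.1 = 0.2679

Final: 0.2679


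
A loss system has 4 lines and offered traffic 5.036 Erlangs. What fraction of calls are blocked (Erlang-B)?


B(c,a) = (a^c/c!) / Σ_{k=0}^{c} a^k/k!
a^4/4! = 26.799806
Σ terms (k=0..4): 1.00000 + 5.03600 + 12.68065 + 21.28658 + 26.79981 = 66.803035
B = 26.799806/66.803035 = 0.401176

Final: 0.401176


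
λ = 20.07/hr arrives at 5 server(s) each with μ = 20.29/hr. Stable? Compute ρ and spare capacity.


Total capacity cμ = 5·20.29 = 101.45/hr
ρ = λ/(cμ) = 20.07/101.45 = 0.1978
Stable ⇔ ρ < 1: YES
Spare capacity = cμ − λ = 101.45 − 20.07 = 81.38/hr

Final: ρ = 0.1978; stable; margin = 81.38/hr


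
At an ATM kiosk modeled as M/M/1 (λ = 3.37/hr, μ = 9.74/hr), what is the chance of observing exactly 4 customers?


ρ = 3.37/9.74 = 0.3460
P_n = (1−ρ)·ρ^n = (1 − 0.3460)·0.3460^4 = 0.6540·0.014331 = 0.009373

Final: 0.009373


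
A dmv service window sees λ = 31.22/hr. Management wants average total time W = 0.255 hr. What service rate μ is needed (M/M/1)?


W = 1/(μ−λ) ⇒ μ − λ = 1/W = 1/0.255 = 3.9216
μ = λ + 1/W = 31.22 + 3.9216 = 35.1416 per hr

Final: 35.1416 /hr


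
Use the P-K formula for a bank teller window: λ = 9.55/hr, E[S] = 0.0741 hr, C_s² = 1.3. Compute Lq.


ρ = λ·E[S] = 9.55·0.0741 = 0.7077
Lq = ρ²(1+C_s²)/(2(1−ρ)) = 0.5008·(1+1.3)/(2·0.2923)
= 0.5008·2.3000/0.5847 = 1.96991

Final: 1.96991


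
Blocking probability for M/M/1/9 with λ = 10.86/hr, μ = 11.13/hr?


ρ = λ/μ = 10.86/11.13 = 0.9757
P_K = (1−ρ)ρ^K/(1−ρ^(K+1)) = (0.02426·0.801700)/(1 − 0.782252)
= 0.019448/0.217748 = 0.089315

Final: 0.089315


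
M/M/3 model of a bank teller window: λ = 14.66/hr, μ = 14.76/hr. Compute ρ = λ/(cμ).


ρ = λ/(cμ) = 14.66/(3·14.76) = 14.66/44.28 = 0.3311

Final: 0.3311


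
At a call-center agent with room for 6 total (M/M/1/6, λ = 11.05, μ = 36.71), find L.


ρ = 11.05/36.71 = 0.3010
L = ρ[1 − (K+1)ρ^K + Kρ^(K+1)] / [(1−ρ)(1−ρ^(K+1))]
Numerator: 0.3010·(1 − 7·0.0007438 + 6·0.0002239) = 0.299845
Denominator: (0.6990)·(0.999776) = 0.698836
L = 0.299845/0.698836 = 0.4291

Final: 0.4291


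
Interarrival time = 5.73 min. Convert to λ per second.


λ = 1/(interarrival time) in consistent units.
1 second = 0.0166667 min, so λ = 0.0166667/5.73 = 0.002909 per second

Final: 0.002909 /sec


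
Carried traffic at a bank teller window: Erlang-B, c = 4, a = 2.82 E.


B(4,2.82) = 0.185973 (Erlang-B)
Carried load = a(1 − B) = 2.82·(1 − 0.185973) = 2.82·0.814027 = 2.2956 E

Final: 2.2956 Erlangs


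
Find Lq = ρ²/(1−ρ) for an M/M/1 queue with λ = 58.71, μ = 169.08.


ρ = 58.71/169.08 = 0.3472
Lq = ρ²/(1−ρ) = 0.1206/0.6528 = 0.1847

Final: 0.1847


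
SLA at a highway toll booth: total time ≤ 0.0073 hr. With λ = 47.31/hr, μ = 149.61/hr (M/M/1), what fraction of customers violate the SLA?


W ~ Exponential(μ−λ) for M/M/1.
μ − λ = 149.61 − 47.31 = 102.3000
P(W > t) = e^{−(μ−λ)t} = e^{−0.7468} = 0.473885

Final: 0.473885


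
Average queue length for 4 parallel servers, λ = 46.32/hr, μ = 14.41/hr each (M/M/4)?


a = λ/μ = 3.2144; ρ = a/4 = 0.8036
P₀ = 0.026619
Lq = P₀·a^c·ρ / (c!·(1−ρ)²) = 0.026619·106.76239·0.8036/(24·0.03857)
= 2.46717

Final: 2.46717


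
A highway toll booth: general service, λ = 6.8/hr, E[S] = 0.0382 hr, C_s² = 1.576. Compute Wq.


ρ = λ·E[S] = 6.8·0.0382 = 0.2598
E[S²] = E[S]²(1+C_s²) = 0.0382²·(1+1.576) = 0.003759
Wq = λ·E[S²]/(2(1−ρ)) = 6.8·0.003759/(2·0.7402) = 0.01727 hr

Final: 0.01727 hr


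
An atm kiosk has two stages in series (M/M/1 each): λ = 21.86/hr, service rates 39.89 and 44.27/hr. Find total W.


Each node sees arrival rate λ = 21.86/hr (tandem ⇒ throughput preserved).
W₁ = 1/(μ₁−λ) = 1/(39.89−21.86) = 0.05546 hr
W₂ = 1/(μ₂−λ) = 1/(44.27−21.86) = 0.04462 hr
W_total = W₁ + W₂ = 0.05546 + 0.04462 = 0.10009 hr

Final: 0.10009 hr


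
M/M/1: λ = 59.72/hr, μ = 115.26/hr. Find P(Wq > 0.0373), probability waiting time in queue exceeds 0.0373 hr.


ρ = 59.72/115.26 = 0.5181
P(Wq > t) = ρ·e^{−(μ−λ)t} = 0.5181·e^{−2.0716}
= 0.5181·0.125979 = 0.065274

Final: 0.065274


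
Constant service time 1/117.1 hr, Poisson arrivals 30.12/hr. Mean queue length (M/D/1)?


ρ = 30.12/117.1 = 0.2572
M/D/1: Lq = ρ²/(2(1−ρ)) = 0.06616/(2·0.7428) = 0.04454

Final: 0.04454


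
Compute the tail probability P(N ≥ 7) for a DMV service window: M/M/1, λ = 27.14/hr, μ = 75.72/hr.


ρ = 27.14/75.72 = 0.3584
P(N ≥ n) = ρ^n = 0.3584^7 = 0.0007600

Final: 0.0007600


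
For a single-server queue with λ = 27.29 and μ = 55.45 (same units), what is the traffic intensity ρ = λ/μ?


ρ = λ/μ = 27.29/55.45 = 0.4922

Final: 0.4922


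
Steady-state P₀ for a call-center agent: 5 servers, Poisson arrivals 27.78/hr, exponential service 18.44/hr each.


a = λ/μ = 27.78/18.44 = 1.5065; ρ = a/c = 0.3013
Σ_{k=0}^{4} a^k/k! (terms k=0..4) = 1.00000 + 1.50651 + 1.13478 + 0.56985 + 0.21462 = 4.42576
Tail: a^5/(5!(1−ρ)) = 7.75991/(120·0.6987) = 0.09255
P₀ = 1/(4.42576 + 0.09255) = 1/4.51832 = 0.221321

Final: 0.221321


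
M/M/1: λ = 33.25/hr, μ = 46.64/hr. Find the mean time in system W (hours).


W = 1/(μ−λ) = 1/(46.64 − 33.25) = 1/13.39 = 0.07468 hr

Final: 0.07468 hr


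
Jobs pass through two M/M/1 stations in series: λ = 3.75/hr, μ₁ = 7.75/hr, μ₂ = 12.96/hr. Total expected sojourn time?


Each node sees arrival rate λ = 3.75/hr (tandem ⇒ throughput preserved).
W₁ = 1/(μ₁−λ) = 1/(7.75−3.75) = 0.25000 hr
W₂ = 1/(μ₂−λ) = 1/(12.96−3.75) = 0.10858 hr
W_total = W₁ + W₂ = 0.25000 + 0.10858 = 0.35858 hr

Final: 0.35858 hr


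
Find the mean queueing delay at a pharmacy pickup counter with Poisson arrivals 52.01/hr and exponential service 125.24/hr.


ρ = 52.01/125.24 = 0.4153
Wq = ρ/(μ−λ) = 0.4153/(125.24 − 52.01) = 0.4153/73.23 = 0.005671 hr

Final: 0.005671 hr


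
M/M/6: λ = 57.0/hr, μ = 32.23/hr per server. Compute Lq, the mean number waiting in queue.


a = λ/μ = 1.7685; ρ = a/6 = 0.2948
P₀ = 0.170463
Lq = P₀·a^c·ρ / (c!·(1−ρ)²) = 0.170463·30.59760·0.2948/(720·0.49737)
= 0.004293

Final: 0.004293


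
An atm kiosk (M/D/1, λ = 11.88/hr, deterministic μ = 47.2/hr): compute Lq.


ρ = 11.88/47.2 = 0.2517
M/D/1: Lq = ρ²/(2(1−ρ)) = 0.06335/(2·0.7483) = 0.04233

Final: 0.04233


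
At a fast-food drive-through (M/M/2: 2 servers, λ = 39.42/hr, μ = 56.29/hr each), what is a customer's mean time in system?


a = 0.7003; ρ = 0.3502; P₀ = 0.481316
Lq = P₀·a^c·ρ/(c!(1−ρ)²) = 0.09786
Wq = Lq/λ = 0.09786/39.42 = 0.002482 hr
W = Wq + 1/μ = 0.002482 + 0.01777 = 0.02025 hr

Final: 0.02025 hr


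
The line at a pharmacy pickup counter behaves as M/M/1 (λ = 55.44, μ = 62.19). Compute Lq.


ρ = 55.44/62.19 = 0.8915
Lq = ρ²/(1−ρ) = 0.7947/0.1085 = 7.3219

Final: 7.3219


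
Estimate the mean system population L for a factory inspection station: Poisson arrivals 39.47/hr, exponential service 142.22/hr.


ρ = λ/μ = 39.47/142.22 = 0.2775
L = ρ/(1−ρ) = 0.2775/(1 − 0.2775) = 0.2775/0.7225 = 0.3841

Final: 0.3841


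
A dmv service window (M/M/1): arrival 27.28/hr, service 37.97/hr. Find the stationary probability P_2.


ρ = 27.28/37.97 = 0.7185
P_n = (1−ρ)·ρ^n = (1 − 0.7185)·0.7185^2 = 0.2815·0.516188 = 0.145326

Final: 0.145326


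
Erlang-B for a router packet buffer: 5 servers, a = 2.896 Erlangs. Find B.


B(c,a) = (a^c/c!) / Σ_{k=0}^{c} a^k/k!
a^5/5! = 1.697507
Σ terms (k=0..5): 1.00000 + 2.89600 + 4.19341 + 4.04804 + 2.93078 + 1.69751 = 16.765730
B = 1.697507/16.765730 = 0.101249

Final: 0.101249


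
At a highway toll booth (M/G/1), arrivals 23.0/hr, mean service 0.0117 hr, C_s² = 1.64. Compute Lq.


ρ = λ·E[S] = 23.0·0.0117 = 0.2691
Lq = ρ²(1+C_s²)/(2(1−ρ)) = 0.07241·(1+1.64)/(2·0.7309)
= 0.07241·2.6400/1.4618 = 0.13078

Final: 0.13078


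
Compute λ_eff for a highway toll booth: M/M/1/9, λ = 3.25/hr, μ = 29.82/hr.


ρ = 0.1090; P_K = (1−ρ)ρ^9/(1−ρ^10) = 0.000000001933
λ_eff = λ(1 − P_K) = 3.25·(1 − 0.000000001933) = 3.25·1.000000 = 3.2500 /hr

Final: 3.2500 /hr


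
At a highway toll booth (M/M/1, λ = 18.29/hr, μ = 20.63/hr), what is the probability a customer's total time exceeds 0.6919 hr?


W ~ Exponential(μ−λ) for M/M/1.
μ − λ = 20.63 − 18.29 = 2.3400
P(W > t) = e^{−(μ−λ)t} = e^{−1.6190} = 0.198088

Final: 0.198088


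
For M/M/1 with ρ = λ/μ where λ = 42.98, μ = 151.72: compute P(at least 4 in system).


ρ = 42.98/151.72 = 0.2833
P(N ≥ n) = ρ^n = 0.2833^4 = 0.006440

Final: 0.006440


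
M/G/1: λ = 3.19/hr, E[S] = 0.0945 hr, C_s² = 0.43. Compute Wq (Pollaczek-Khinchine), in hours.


ρ = λ·E[S] = 3.19·0.0945 = 0.3015
E[S²] = E[S]²(1+C_s²) = 0.0945²·(1+0.43) = 0.012770
Wq = λ·E[S²]/(2(1−ρ)) = 3.19·0.012770/(2·0.6985) = 0.02916 hr

Final: 0.02916 hr


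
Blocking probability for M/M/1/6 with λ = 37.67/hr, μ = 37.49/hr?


ρ = λ/μ = 37.67/37.49 = 1.0048
P_K = (1−ρ)ρ^K/(1−ρ^(K+1)) = (-0.004801·1.029156)/(1 − 1.034097)
= -0.004941/-0.034097 = 0.144918

Final: 0.144918


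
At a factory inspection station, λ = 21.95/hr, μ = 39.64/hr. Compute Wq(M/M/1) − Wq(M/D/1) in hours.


ρ = 21.95/39.64 = 0.5537
Wq(M/M/1) = ρ/(μ−λ) = 0.5537/17.69 = 0.03130 hr
Wq(M/D/1) = ρ/(2(μ−λ)) = 0.01565 hr
Savings = 0.03130 − 0.01565 = 0.01565 hr

Final: 0.01565 hr


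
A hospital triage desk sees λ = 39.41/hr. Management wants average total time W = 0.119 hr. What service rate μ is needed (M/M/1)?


W = 1/(μ−λ) ⇒ μ − λ = 1/W = 1/0.119 = 8.4034
μ = λ + 1/W = 39.41 + 8.4034 = 47.8134 per hr

Final: 47.8134 /hr


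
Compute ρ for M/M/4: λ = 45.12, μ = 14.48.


ρ = λ/(cμ) = 45.12/(4·14.48) = 45.12/57.92 = 0.7790

Final: 0.7790


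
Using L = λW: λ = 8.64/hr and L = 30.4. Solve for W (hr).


W = L/λ = 30.4/8.64 = 3.5185 hr

Final: 3.5185 hr


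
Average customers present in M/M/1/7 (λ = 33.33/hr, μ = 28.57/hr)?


ρ = 33.33/28.57 = 1.1666
L = ρ[1 − (K+1)ρ^K + Kρ^(K+1)] / [(1−ρ)(1−ρ^(K+1))]
Numerator: 1.1666·(1 − 8·2.940868 + 7·3.430841) = 1.737014
Denominator: (-0.1666)·(-2.430841) = 0.404998
L = 1.737014/0.404998 = 4.2889

Final: 4.2889


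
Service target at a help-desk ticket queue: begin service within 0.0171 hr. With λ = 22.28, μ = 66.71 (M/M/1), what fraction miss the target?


ρ = 22.28/66.71 = 0.3340
P(Wq > t) = ρ·e^{−(μ−λ)t} = 0.3340·e^{−0.7598}
= 0.3340·0.467782 = 0.156231

Final: 0.156231


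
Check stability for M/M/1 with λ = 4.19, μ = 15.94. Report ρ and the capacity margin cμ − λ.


Total capacity cμ = 1·15.94 = 15.94/hr
ρ = λ/(cμ) = 4.19/15.94 = 0.2629
Stable ⇔ ρ < 1: YES
Spare capacity = cμ − λ = 15.94 − 4.19 = 11.75/hr

Final: ρ = 0.2629; stable; margin = 11.75/hr


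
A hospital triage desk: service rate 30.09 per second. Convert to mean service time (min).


Mean service time = 1/μ = 1/30.09 second = 0.03323 second
In minutes: 0.03323 × 0.0166667 = 0.0005539 min

Final: 0.0005539 min


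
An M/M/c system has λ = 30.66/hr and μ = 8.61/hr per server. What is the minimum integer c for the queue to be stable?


Stability requires cμ > λ ⇔ c > λ/μ.
λ/μ = 30.66/8.61 = 3.5610
Minimum integer c = ⌊3.5610⌋ + 1 = 4
Check: 4·8.61 = 34.44 > 30.66, while 3·8.61 = 25.83 ≤ 30.66

Final: 4 servers


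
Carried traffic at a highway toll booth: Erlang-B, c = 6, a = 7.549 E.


B(6,7.549) = 0.364393 (Erlang-B)
Carried load = a(1 − B) = 7.549·(1 − 0.364393) = 7.549·0.635607 = 4.7982 E

Final: 4.7982 Erlangs


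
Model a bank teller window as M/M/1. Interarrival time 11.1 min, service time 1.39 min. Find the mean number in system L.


λ = 60/11.1 = 5.4054 /hr
μ = 60/1.39 = 43.1655 /hr
ρ = λ/μ = 5.4054/43.1655 = 0.1252
L = ρ/(1−ρ) = 0.1252/0.8748 = 0.1432

Final: 0.1432


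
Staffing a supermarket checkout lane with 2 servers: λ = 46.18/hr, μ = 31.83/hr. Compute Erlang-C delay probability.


a = λ/μ = 1.4508; ρ = a/2 = 0.7254
P₀ = 0.159141 (from M/M/c formula)
C(c,a) = [a^c/(c!(1−ρ))]·P₀ = [2.10492/(2·0.2746)]·0.159141
= 3.83292·0.159141 = 0.609973

Final: 0.609973


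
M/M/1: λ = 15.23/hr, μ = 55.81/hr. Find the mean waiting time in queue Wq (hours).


ρ = 15.23/55.81 = 0.2729
Wq = ρ/(μ−λ) = 0.2729/(55.81 − 15.23) = 0.2729/40.58 = 0.006725 hr

Final: 0.006725 hr


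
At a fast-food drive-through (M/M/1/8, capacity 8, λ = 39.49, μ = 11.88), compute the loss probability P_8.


ρ = λ/μ = 39.49/11.88 = 3.3241
P_K = (1−ρ)ρ^K/(1−ρ^(K+1)) = (-2.3241·14906.151974)/(1 − 49549.153323)
= -34643.001348/-49548.153323 = 0.699178

Final: 0.699178


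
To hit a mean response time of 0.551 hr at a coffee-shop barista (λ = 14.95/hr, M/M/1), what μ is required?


W = 1/(μ−λ) ⇒ μ − λ = 1/W = 1/0.551 = 1.8149
μ = λ + 1/W = 14.95 + 1.8149 = 16.7649 per hr

Final: 16.7649 /hr


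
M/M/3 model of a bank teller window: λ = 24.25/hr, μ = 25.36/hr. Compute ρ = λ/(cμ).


ρ = λ/(cμ) = 24.25/(3·25.36) = 24.25/76.08 = 0.3187

Final: 0.3187


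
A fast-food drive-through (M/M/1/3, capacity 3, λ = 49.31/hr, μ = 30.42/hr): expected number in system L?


ρ = 49.31/30.42 = 1.6210
L = ρ[1 − (K+1)ρ^K + Kρ^(K+1)] / [(1−ρ)(1−ρ^(K+1))]
Numerator: 1.6210·(1 − 4·4.259194 + 3·6.904038) = 7.578599
Denominator: (-0.6210)·(-5.904038) = 3.666248
L = 7.578599/3.666248 = 2.0671

Final: 2.0671


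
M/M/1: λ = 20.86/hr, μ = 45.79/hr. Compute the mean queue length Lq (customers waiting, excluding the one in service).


ρ = 20.86/45.79 = 0.4556
Lq = ρ²/(1−ρ) = 0.2075/0.5444 = 0.3812

Final: 0.3812


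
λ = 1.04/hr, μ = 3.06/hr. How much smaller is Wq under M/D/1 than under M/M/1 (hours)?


ρ = 1.04/3.06 = 0.3399
Wq(M/M/1) = ρ/(μ−λ) = 0.3399/2.02 = 0.16825 hr
Wq(M/D/1) = ρ/(2(μ−λ)) = 0.08413 hr
Savings = 0.16825 − 0.08413 = 0.08413 hr

Final: 0.08413 hr


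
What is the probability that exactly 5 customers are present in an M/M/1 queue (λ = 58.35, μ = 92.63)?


ρ = 58.35/92.63 = 0.6299
P_n = (1−ρ)·ρ^n = (1 − 0.6299)·0.6299^5 = 0.3701·0.099185 = 0.036706

Final: 0.036706


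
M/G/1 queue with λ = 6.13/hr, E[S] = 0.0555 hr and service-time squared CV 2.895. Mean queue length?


ρ = λ·E[S] = 6.13·0.0555 = 0.3402
Lq = ρ²(1+C_s²)/(2(1−ρ)) = 0.1157·(1+2.895)/(2·0.6598)
= 0.1157·3.8950/1.3196 = 0.34165

Final: 0.34165


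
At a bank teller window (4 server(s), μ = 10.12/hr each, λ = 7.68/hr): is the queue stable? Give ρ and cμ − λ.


Total capacity cμ = 4·10.12 = 40.48/hr
ρ = λ/(cμ) = 7.68/40.48 = 0.1897
Stable ⇔ ρ < 1: YES
Spare capacity = cμ − λ = 40.48 − 7.68 = 32.80/hr

Final: ρ = 0.1897; stable; margin = 32.80/hr


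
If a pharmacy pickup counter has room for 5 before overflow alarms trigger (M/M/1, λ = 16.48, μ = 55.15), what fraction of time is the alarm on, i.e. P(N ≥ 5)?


ρ = 16.48/55.15 = 0.2988
P(N ≥ n) = ρ^n = 0.2988^5 = 0.002383

Final: 0.002383


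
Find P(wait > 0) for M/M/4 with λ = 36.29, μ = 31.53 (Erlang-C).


a = λ/μ = 1.1510; ρ = a/4 = 0.2877
P₀ = 0.315446 (from M/M/c formula)
C(c,a) = [a^c/(c!(1−ρ))]·P₀ = [1.75490/(24·0.7123)]·0.315446
= 0.10266·0.315446 = 0.032384

Final: 0.032384


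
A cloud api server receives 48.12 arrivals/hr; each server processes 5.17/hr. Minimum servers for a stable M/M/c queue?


Stability requires cμ > λ ⇔ c > λ/μ.
λ/μ = 48.12/5.17 = 9.3075
Minimum integer c = ⌊9.3075⌋ + 1 = 10
Check: 10·5.17 = 51.70 > 48.12, while 9·5.17 = 46.53 ≤ 48.12

Final: 10 servers


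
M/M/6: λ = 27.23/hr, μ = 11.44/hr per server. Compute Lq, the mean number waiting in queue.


a = λ/μ = 2.3802; ρ = a/6 = 0.3967
P₀ = 0.092137
Lq = P₀·a^c·ρ / (c!·(1−ρ)²) = 0.092137·181.85687·0.3967/(720·0.36396)
= 0.02537

Final: 0.02537
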